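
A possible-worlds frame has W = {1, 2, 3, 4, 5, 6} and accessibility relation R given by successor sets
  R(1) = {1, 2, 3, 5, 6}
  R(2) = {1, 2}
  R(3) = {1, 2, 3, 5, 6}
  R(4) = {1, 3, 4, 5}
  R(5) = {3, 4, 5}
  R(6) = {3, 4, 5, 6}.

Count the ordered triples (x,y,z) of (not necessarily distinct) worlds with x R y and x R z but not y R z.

23

Enumerating: (1,2,3), (1,2,5), (1,2,6), (1,5,1), (1,5,2), (1,5,6), (1,6,1), (1,6,2), (3,2,3), (3,2,5), (3,2,6), (3,5,1), … and 11 more.
Total: 23.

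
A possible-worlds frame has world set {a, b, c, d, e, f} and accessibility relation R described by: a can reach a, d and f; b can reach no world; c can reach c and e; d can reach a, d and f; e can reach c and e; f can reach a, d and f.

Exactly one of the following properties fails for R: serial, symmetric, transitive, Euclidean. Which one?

serial

Serial: no — b has no R-successor.
Symmetric: yes — every pair in R has its reverse in R.
Transitive: yes — every two-step R-path is closed by a direct edge.
Euclidean: yes — any two successors of a common world are R-related.
Only serial fails.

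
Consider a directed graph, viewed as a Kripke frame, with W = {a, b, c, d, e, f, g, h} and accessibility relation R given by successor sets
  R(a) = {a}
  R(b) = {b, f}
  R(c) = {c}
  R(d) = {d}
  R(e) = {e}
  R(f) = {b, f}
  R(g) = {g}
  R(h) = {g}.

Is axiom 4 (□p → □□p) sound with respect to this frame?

Axiom 4 corresponds to the accessibility relation being transitive.
Transitive: yes — every two-step R-path is closed by a direct edge.

Yes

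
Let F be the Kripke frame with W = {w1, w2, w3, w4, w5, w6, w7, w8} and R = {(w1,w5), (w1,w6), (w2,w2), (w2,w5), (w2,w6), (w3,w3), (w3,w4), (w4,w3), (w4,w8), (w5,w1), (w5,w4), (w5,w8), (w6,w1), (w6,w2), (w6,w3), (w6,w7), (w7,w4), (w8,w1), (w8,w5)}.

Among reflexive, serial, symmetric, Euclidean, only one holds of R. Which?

serial

Reflexive: no — w1 is not related to itself.
Serial: yes — every world has a successor (e.g. w1 R w5).
Symmetric: no — w2 R w5 but not w5 R w2.
Euclidean: no — w1 R w5 and w1 R w6, but not w5 R w6.
Only serial holds.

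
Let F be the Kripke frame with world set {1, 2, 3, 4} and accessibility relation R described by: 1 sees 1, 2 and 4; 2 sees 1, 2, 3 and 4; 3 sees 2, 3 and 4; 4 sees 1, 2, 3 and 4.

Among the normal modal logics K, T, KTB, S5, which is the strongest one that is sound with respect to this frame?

Reflexive (axiom T): yes — every world is R-related to itself.
Symmetric (axiom B): yes — every pair in R has its reverse in R.
Euclidean (axiom 5): no — 2 R 1 and 2 R 3, but not 1 R 3.
So F validates K, T, KTB; S5 would additionally require R to be Euclidean. The strongest is KTB.

KTB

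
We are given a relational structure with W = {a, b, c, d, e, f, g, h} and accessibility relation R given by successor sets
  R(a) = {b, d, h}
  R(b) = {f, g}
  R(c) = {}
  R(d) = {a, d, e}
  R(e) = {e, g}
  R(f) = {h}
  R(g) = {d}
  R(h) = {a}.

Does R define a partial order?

No

Reflexive: no — a is not related to itself.
Transitive: no — a R b and b R f, but not a R f.
Antisymmetric: no — a R d and d R a with a ≠ d.
So R is not a partial order.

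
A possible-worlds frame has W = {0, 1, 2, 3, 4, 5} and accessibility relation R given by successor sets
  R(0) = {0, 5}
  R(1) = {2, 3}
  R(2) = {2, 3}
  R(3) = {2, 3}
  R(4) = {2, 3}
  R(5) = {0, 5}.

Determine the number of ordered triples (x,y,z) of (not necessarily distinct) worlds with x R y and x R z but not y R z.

0

R is Euclidean; there are no such tuples.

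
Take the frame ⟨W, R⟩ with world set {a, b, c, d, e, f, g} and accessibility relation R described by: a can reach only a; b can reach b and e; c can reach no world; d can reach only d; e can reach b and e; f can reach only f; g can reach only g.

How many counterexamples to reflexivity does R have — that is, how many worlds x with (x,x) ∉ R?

Enumerating: c.

1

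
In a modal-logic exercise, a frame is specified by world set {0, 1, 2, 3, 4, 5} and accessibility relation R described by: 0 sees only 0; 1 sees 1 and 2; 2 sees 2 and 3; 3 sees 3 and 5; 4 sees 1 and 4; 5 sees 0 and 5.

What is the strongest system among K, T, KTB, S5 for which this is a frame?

T

Reflexive (axiom T): yes — every world is R-related to itself.
Symmetric (axiom B): no — 1 R 2 but not 2 R 1.
Euclidean (axiom 5): no — 1 R 2 and 1 R 1, but not 2 R 1.
So F validates K, T; KTB would additionally require R to be symmetric. The strongest is T.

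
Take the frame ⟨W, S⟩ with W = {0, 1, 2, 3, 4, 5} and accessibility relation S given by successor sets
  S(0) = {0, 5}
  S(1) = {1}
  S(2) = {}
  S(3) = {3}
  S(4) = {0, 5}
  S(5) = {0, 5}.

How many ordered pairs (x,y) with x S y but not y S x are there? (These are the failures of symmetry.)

2

Enumerating: (4,0), (4,5).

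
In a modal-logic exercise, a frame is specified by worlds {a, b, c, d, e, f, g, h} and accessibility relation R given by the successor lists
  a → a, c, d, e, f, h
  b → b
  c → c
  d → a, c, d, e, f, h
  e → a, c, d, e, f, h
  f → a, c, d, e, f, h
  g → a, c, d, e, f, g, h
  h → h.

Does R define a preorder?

Yes

Reflexive: yes — every world is R-related to itself.
Transitive: yes — every two-step R-path is closed by a direct edge.
So R is a preorder.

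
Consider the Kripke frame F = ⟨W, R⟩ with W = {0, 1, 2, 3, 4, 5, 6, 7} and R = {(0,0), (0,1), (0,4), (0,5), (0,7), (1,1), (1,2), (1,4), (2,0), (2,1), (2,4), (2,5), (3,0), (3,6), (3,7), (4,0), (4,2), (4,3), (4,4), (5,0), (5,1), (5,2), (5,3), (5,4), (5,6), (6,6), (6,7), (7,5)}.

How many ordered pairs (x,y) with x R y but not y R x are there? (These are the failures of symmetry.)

14

Enumerating: (0,1), (0,7), (1,4), (2,0), (3,0), (3,6), (3,7), (4,3), (5,1), (5,3), (5,4), (5,6), (6,7), (7,5).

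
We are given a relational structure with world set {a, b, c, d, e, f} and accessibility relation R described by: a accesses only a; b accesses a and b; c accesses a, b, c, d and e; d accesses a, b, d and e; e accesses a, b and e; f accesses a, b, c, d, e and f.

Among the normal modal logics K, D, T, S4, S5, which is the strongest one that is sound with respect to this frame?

S4

Serial (axiom D): yes — every world has a successor (e.g. a R a).
Reflexive (axiom T): yes — every world is R-related to itself.
Transitive (axiom 4): yes — every two-step R-path is closed by a direct edge.
Euclidean (axiom 5): no — c R a and c R b, but not a R b.
So F validates K, D, T, S4; S5 would additionally require R to be Euclidean. The strongest is S4.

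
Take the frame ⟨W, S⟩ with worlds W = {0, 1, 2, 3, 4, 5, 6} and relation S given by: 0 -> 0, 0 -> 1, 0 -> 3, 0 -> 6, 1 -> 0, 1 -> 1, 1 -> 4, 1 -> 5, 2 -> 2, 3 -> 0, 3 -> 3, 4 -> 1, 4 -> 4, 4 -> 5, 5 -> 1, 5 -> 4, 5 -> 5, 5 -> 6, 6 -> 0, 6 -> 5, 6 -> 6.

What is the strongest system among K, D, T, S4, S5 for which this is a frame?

T

Serial (axiom D): yes — every world has a successor (e.g. 0 S 0).
Reflexive (axiom T): yes — every world is S-related to itself.
Transitive (axiom 4): no — 0 S 1 and 1 S 4, but not 0 S 4.
Euclidean (axiom 5): no — 0 S 1 and 0 S 3, but not 1 S 3.
So F validates K, D, T; S4 would additionally require S to be transitive. The strongest is T.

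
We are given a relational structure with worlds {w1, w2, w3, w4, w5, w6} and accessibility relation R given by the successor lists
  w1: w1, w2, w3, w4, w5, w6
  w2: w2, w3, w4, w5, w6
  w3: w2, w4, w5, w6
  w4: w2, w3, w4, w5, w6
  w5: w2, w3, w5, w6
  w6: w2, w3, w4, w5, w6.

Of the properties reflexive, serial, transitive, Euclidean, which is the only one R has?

serial

Reflexive: no — w3 is not related to itself.
Serial: yes — every world has a successor (e.g. w1 R w1).
Transitive: no — w5 R w2 and w2 R w4, but not w5 R w4.
Euclidean: no — w1 R w5 and w1 R w4, but not w5 R w4.
Only serial holds.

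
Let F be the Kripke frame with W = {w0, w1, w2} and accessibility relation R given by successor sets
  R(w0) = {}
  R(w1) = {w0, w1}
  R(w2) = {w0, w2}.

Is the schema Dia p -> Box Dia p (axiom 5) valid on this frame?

The schema 5 characterises exactly the Euclidean frames.
Euclidean: no — w1 R w0 and w1 R w0, but not w0 R w0.

No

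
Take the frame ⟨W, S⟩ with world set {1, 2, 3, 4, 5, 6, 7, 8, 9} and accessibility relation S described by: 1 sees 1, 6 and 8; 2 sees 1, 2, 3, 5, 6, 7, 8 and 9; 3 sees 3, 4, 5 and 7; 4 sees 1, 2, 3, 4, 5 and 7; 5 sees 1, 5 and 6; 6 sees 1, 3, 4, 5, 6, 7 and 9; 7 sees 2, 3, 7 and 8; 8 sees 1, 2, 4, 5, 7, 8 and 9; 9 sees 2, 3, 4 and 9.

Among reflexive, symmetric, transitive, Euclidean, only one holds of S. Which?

Reflexive: yes — every world is S-related to itself.
Symmetric: no — 2 S 1 but not 1 S 2.
Transitive: no — 1 S 6 and 6 S 3, but not 1 S 3.
Euclidean: no — 1 S 6 and 1 S 8, but not 6 S 8.
Only reflexive holds.

reflexive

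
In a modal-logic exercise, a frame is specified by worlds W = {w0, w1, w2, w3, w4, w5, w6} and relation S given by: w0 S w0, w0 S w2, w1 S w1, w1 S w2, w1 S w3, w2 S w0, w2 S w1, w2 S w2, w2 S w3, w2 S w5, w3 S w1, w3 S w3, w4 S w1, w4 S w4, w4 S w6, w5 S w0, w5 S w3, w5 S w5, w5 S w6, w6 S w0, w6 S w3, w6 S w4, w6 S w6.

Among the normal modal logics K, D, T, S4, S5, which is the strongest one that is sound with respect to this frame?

T

Serial (axiom D): yes — every world has a successor (e.g. w0 S w0).
Reflexive (axiom T): yes — every world is S-related to itself.
Transitive (axiom 4): no — w0 S w2 and w2 S w1, but not w0 S w1.
Euclidean (axiom 5): no — w1 S w3 and w1 S w2, but not w3 S w2.
So F validates K, D, T; S4 would additionally require S to be transitive. The strongest is T.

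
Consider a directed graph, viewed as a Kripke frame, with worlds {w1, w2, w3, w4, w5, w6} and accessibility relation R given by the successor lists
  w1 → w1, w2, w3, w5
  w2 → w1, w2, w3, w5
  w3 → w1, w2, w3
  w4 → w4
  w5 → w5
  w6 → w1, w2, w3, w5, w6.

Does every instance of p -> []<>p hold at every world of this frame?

The schema B characterises exactly the symmetric frames.
Symmetric: no — w1 R w5 but not w5 R w1.

No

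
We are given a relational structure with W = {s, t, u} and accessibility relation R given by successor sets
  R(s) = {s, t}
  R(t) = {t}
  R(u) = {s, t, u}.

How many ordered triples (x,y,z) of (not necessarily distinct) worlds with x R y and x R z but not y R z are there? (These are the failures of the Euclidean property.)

Enumerating: (s,t,s), (u,s,u), (u,t,s), (u,t,u).

4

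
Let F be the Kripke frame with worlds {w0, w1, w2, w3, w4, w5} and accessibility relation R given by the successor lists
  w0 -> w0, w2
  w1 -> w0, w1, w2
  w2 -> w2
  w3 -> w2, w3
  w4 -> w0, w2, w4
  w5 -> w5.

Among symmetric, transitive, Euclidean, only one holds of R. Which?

Symmetric: no — w0 R w2 but not w2 R w0.
Transitive: yes — every two-step R-path is closed by a direct edge.
Euclidean: no — w1 R w2 and w1 R w0, but not w2 R w0.
Only transitive holds.

transitive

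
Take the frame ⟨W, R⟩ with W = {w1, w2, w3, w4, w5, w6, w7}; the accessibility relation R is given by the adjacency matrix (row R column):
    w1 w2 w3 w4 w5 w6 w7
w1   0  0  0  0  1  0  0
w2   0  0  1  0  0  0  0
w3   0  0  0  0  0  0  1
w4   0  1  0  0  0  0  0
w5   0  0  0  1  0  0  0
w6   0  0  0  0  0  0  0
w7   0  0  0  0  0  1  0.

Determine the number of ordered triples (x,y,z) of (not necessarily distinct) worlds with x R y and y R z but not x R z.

Enumerating: (w1,w5,w4), (w2,w3,w7), (w3,w7,w6), (w4,w2,w3), (w5,w4,w2).

5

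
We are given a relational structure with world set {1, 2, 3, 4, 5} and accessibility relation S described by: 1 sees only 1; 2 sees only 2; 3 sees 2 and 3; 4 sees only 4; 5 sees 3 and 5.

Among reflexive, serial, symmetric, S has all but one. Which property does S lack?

Reflexive: yes — every world is S-related to itself.
Serial: yes — every world has a successor (e.g. 1 S 1).
Symmetric: no — 3 S 2 but not 2 S 3.
Only symmetric fails.

symmetric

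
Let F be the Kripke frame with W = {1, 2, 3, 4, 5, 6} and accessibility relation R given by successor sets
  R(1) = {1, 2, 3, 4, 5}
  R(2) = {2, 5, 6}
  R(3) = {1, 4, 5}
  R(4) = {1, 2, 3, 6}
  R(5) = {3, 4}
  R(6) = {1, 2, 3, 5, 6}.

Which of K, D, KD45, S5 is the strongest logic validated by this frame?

D

Serial (axiom D): yes — every world has a successor (e.g. 1 R 1).
Euclidean (axiom 5): no — 1 R 2 and 1 R 3, but not 2 R 3.
Transitive (axiom 4): no — 1 R 2 and 2 R 6, but not 1 R 6.
Reflexive (axiom T): no — 3 is not related to itself.
So F validates K, D; KD45 would additionally require R to be Euclidean and transitive. The strongest is D.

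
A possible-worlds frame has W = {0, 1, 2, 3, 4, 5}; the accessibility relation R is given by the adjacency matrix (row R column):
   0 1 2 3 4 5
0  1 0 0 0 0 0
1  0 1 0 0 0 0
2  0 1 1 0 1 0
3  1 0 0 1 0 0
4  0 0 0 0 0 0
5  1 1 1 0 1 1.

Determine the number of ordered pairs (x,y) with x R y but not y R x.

7

Enumerating: (2,1), (2,4), (3,0), (5,0), (5,1), (5,2), (5,4).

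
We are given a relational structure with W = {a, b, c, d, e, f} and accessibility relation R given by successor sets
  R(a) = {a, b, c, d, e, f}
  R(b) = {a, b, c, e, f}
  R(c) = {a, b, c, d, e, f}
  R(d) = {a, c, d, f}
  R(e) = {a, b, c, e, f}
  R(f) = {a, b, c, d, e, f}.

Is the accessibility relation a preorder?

No

Reflexive: yes — every world is R-related to itself.
Transitive: no — b R a and a R d, but not b R d.
So R is not a preorder.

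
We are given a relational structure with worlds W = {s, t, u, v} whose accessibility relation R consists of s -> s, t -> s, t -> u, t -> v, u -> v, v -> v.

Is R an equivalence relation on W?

No

Reflexive: no — t is not related to itself.
Symmetric: no — t R s but not s R t.
Transitive: yes — every two-step R-path is closed by a direct edge.
So R is not an equivalence relation.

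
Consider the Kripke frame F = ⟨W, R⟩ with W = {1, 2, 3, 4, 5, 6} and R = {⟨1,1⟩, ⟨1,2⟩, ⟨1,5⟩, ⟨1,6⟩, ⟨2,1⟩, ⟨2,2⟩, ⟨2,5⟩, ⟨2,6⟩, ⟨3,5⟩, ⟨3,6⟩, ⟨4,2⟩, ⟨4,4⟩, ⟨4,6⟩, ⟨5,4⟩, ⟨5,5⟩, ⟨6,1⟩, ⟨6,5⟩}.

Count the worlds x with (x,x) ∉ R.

2

Enumerating: 3, 6.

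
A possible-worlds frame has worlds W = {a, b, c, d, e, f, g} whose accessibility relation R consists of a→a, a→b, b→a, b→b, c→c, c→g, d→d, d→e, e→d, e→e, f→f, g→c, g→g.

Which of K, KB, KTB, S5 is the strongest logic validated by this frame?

S5

Symmetric (axiom B): yes — every pair in R has its reverse in R.
Reflexive (axiom T): yes — every world is R-related to itself.
Euclidean (axiom 5): yes — any two successors of a common world are R-related.
So F validates K, KB, KTB, S5. The strongest is S5.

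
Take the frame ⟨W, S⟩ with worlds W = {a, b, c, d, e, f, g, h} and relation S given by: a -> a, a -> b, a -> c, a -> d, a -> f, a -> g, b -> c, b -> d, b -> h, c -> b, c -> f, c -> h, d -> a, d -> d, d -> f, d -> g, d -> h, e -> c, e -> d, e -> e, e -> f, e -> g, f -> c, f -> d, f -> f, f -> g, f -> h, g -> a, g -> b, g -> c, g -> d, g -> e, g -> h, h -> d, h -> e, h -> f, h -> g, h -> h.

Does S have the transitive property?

No

Transitive: no — a S b and b S h, but not a S h.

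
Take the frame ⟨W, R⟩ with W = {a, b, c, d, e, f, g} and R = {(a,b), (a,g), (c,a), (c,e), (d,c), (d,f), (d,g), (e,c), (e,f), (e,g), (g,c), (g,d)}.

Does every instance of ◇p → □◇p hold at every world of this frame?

Axiom 5 corresponds to the accessibility relation being Euclidean.
Euclidean: no — a R b and a R g, but not b R g.

No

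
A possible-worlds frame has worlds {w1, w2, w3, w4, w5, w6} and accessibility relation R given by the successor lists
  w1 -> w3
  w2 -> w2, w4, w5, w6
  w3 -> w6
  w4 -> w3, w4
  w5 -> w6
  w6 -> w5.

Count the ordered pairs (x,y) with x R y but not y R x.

6

Enumerating: (w1,w3), (w2,w4), (w2,w5), (w2,w6), (w3,w6), (w4,w3).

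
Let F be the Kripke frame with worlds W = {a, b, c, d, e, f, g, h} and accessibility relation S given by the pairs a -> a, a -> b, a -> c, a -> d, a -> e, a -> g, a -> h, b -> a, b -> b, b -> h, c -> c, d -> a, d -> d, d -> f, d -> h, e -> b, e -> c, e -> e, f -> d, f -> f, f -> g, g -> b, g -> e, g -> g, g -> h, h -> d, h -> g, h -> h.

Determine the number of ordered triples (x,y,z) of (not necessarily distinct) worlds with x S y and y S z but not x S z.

Enumerating: (a,d,f), (b,a,c), (b,a,d), (b,a,e), (b,a,g), (b,h,d), (b,h,g), (d,a,b), (d,a,c), (d,a,e), (d,a,g), (d,f,g), … and 15 more.
Total: 27.

27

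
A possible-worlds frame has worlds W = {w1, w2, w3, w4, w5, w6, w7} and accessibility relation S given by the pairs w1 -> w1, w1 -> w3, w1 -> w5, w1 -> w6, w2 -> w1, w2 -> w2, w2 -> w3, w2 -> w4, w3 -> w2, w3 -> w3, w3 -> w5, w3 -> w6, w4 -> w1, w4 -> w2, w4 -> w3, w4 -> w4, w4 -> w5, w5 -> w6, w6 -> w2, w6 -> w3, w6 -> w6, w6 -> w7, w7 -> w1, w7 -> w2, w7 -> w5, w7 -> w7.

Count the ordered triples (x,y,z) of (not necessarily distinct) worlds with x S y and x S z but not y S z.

39

Enumerating: (w1,w3,w1), (w1,w5,w1), (w1,w5,w3), (w1,w5,w5), (w1,w6,w1), (w1,w6,w5), (w2,w1,w2), (w2,w1,w4), (w2,w3,w1), (w2,w3,w4), (w3,w2,w5), (w3,w2,w6), … and 27 more.
Total: 39.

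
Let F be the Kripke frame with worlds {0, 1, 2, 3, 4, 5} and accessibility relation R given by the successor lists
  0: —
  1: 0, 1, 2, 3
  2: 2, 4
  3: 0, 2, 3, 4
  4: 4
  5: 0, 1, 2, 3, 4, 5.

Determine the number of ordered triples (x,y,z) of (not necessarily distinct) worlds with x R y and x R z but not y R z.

Enumerating: (1,0,0), (1,0,1), (1,0,2), (1,0,3), (1,2,0), (1,2,1), (1,2,3), (1,3,1), (2,4,2), (3,0,0), (3,0,2), (3,0,3), … and 25 more.
Total: 37.

37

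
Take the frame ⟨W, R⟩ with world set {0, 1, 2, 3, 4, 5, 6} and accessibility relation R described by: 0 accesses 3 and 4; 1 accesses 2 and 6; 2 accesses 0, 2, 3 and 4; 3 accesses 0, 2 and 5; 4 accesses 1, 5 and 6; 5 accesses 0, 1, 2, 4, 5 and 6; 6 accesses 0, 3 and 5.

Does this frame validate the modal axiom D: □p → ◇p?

Yes

The schema D characterises exactly the serial frames.
Serial: yes — every world has a successor (e.g. 0 R 3).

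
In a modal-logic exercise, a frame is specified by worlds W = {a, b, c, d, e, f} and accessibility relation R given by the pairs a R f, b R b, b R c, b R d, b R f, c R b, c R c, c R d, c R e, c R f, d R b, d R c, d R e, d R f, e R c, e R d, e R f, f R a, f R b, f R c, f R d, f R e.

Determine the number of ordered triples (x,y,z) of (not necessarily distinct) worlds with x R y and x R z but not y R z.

Enumerating: (a,f,f), (b,d,d), (b,f,f), (c,b,e), (c,d,d), (c,e,b), (c,e,e), (c,f,f), (d,b,e), (d,e,b), (d,e,e), (d,f,f), … and 15 more.
Total: 27.

27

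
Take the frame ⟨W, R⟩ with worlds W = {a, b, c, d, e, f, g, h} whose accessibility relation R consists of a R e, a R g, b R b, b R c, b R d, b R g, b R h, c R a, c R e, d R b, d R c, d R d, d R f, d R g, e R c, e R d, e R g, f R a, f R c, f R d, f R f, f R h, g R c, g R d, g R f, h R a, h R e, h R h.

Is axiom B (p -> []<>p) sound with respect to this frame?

No

Axiom B corresponds to the accessibility relation being symmetric.
Symmetric: no — a R e but not e R a.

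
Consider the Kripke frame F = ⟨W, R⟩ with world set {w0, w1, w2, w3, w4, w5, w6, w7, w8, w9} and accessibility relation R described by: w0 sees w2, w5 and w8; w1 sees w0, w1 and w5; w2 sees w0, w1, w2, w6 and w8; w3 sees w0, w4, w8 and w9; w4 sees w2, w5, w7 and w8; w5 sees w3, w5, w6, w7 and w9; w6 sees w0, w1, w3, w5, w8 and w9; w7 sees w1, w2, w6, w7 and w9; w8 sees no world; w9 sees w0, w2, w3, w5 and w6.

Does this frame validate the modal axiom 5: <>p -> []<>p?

No

Axiom 5 corresponds to the accessibility relation being Euclidean.
Euclidean: no — w0 R w2 and w0 R w5, but not w2 R w5.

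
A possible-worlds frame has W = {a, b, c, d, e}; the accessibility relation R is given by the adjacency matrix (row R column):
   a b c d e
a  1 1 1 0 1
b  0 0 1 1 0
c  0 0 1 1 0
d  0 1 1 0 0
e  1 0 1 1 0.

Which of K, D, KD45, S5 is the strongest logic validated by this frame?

Serial (axiom D): yes — every world has a successor (e.g. a R a).
Euclidean (axiom 5): no — a R b and a R e, but not b R e.
Transitive (axiom 4): no — a R b and b R d, but not a R d.
Reflexive (axiom T): no — b is not related to itself.
So F validates K, D; KD45 would additionally require R to be Euclidean and transitive. The strongest is D.

D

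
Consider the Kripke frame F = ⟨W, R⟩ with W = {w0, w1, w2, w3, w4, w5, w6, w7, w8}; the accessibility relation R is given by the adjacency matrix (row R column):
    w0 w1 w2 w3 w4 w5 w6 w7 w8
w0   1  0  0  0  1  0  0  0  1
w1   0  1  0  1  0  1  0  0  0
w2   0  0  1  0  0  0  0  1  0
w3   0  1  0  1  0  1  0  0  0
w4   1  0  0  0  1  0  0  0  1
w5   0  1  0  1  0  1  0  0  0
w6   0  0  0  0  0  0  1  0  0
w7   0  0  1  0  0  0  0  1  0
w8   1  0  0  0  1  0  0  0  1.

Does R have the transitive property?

Transitive: yes — every two-step R-path is closed by a direct edge.

Yes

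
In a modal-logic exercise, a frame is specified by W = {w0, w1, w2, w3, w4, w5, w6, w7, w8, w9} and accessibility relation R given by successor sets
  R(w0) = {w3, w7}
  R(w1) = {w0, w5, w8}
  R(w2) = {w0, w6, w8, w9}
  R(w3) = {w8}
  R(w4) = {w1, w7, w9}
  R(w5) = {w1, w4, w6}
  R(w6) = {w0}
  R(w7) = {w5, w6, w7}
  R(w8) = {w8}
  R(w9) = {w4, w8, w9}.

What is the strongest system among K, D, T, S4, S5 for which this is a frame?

Serial (axiom D): yes — every world has a successor (e.g. w0 R w3).
Reflexive (axiom T): no — w0 is not related to itself.
Transitive (axiom 4): no — w0 R w3 and w3 R w8, but not w0 R w8.
Euclidean (axiom 5): no — w0 R w3 and w0 R w7, but not w3 R w7.
So F validates K, D; T would additionally require R to be reflexive. The strongest is D.

D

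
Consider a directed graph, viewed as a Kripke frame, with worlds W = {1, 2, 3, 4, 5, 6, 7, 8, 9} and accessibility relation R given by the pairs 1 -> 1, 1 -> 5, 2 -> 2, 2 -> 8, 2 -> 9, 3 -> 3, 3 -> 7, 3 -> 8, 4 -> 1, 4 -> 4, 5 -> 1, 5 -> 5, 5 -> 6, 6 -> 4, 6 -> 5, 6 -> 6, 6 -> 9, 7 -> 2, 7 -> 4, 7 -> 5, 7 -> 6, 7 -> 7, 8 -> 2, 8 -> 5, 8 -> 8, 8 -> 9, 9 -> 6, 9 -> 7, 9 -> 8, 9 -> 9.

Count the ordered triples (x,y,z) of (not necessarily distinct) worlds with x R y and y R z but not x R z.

34

Enumerating: (1,5,6), (2,8,5), (2,9,6), (2,9,7), (3,7,2), (3,7,4), (3,7,5), (3,7,6), (3,8,2), (3,8,5), (3,8,9), (4,1,5), … and 22 more.
Total: 34.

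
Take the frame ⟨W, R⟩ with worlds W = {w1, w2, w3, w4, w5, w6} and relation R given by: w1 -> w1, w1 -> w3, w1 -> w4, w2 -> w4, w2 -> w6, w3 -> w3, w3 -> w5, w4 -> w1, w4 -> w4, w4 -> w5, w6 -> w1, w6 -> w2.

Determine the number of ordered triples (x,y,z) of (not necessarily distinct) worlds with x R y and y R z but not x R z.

Enumerating: (w1,w3,w5), (w1,w4,w5), (w2,w4,w1), (w2,w4,w5), (w2,w6,w1), (w2,w6,w2), (w4,w1,w3), (w6,w1,w3), (w6,w1,w4), (w6,w2,w4), (w6,w2,w6).

11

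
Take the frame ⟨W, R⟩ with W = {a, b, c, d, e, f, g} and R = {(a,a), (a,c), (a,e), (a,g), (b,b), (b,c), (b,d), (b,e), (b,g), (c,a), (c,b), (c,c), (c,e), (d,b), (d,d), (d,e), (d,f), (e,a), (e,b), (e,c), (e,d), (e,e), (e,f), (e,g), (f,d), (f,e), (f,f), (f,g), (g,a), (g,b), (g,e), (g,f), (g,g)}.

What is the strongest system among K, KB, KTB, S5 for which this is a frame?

Symmetric (axiom B): yes — every pair in R has its reverse in R.
Reflexive (axiom T): yes — every world is R-related to itself.
Euclidean (axiom 5): no — a R c and a R g, but not c R g.
So F validates K, KB, KTB; S5 would additionally require R to be Euclidean. The strongest is KTB.

KTB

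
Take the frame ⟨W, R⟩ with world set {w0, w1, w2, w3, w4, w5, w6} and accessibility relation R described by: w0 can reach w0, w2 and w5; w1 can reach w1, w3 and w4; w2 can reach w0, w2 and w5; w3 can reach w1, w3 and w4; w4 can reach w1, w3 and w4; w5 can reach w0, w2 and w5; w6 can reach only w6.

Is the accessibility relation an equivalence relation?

Yes

Reflexive: yes — every world is R-related to itself.
Symmetric: yes — every pair in R has its reverse in R.
Transitive: yes — every two-step R-path is closed by a direct edge.
So R is an equivalence relation.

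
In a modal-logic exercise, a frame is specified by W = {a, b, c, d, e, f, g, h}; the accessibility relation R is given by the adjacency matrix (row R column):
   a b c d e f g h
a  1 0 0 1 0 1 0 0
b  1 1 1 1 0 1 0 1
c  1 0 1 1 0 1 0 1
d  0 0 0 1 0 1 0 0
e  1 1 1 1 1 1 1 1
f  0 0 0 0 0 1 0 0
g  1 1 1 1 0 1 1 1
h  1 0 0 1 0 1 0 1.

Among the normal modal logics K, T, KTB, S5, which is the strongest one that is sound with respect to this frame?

Reflexive (axiom T): yes — every world is R-related to itself.
Symmetric (axiom B): no — a R d but not d R a.
Euclidean (axiom 5): no — a R f and a R d, but not f R d.
So F validates K, T; KTB would additionally require R to be symmetric. The strongest is T.

T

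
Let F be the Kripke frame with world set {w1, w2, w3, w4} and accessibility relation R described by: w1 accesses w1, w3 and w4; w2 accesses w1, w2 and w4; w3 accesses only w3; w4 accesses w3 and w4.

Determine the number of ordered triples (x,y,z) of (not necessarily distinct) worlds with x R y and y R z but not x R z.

2

Enumerating: (w2,w1,w3), (w2,w4,w3).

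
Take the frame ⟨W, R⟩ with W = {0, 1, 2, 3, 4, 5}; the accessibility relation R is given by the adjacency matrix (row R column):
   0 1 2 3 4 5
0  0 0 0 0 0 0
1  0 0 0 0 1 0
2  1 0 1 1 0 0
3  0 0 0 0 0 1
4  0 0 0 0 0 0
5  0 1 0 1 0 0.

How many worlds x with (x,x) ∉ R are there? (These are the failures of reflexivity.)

5

Enumerating: 0, 1, 3, 4, 5.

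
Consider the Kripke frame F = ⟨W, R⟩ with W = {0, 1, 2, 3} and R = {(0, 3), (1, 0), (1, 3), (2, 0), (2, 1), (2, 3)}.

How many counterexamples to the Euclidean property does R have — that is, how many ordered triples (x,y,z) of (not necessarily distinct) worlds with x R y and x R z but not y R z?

10

Enumerating: (0,3,3), (1,0,0), (1,3,0), (1,3,3), (2,0,0), (2,0,1), (2,1,1), (2,3,0), (2,3,1), (2,3,3).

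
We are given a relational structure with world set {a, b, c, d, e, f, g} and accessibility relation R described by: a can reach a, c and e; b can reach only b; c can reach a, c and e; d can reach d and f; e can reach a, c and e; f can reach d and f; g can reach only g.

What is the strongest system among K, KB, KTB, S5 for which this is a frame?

S5

Symmetric (axiom B): yes — every pair in R has its reverse in R.
Reflexive (axiom T): yes — every world is R-related to itself.
Euclidean (axiom 5): yes — any two successors of a common world are R-related.
So F validates K, KB, KTB, S5. The strongest is S5.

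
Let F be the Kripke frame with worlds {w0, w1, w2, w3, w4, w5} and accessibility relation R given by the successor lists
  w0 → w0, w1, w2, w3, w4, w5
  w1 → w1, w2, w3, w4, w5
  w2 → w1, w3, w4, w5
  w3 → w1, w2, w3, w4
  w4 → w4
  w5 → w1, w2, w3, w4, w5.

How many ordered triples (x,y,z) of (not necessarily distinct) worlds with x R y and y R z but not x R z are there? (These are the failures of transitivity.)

Enumerating: (w2,w1,w2), (w2,w3,w2), (w2,w5,w2), (w3,w1,w5), (w3,w2,w5).

5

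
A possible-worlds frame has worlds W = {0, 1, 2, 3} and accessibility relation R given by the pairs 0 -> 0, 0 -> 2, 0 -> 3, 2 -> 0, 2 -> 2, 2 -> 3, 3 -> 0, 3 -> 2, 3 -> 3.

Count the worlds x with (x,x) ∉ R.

1

Enumerating: 1.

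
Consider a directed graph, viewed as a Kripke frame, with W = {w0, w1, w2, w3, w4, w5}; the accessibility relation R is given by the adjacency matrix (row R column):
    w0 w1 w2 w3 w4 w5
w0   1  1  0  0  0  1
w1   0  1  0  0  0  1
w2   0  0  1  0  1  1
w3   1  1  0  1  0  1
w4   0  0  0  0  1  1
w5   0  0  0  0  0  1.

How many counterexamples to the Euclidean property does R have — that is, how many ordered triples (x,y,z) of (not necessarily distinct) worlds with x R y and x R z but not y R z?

Enumerating: (w0,w1,w0), (w0,w5,w0), (w0,w5,w1), (w1,w5,w1), (w2,w4,w2), (w2,w5,w2), (w2,w5,w4), (w3,w0,w3), (w3,w1,w0), (w3,w1,w3), (w3,w5,w0), (w3,w5,w1), (w3,w5,w3), (w4,w5,w4).

14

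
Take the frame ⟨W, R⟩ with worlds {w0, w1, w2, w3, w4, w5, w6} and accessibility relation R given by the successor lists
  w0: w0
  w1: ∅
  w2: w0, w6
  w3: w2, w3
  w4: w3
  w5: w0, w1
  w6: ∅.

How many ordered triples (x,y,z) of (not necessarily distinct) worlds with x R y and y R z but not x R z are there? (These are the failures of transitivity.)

Enumerating: (w3,w2,w0), (w3,w2,w6), (w4,w3,w2).

3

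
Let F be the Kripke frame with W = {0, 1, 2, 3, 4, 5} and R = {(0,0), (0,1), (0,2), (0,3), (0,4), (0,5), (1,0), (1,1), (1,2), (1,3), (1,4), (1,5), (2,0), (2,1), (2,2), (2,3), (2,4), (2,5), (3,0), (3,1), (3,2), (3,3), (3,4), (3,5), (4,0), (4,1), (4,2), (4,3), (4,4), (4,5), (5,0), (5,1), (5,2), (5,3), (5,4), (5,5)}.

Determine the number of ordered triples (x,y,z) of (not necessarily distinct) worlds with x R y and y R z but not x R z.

R is transitive; there are no such tuples.

0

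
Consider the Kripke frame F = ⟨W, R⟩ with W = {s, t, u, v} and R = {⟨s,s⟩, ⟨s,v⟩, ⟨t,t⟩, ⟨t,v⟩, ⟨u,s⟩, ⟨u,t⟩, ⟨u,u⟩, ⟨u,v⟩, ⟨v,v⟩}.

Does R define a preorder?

Yes

Reflexive: yes — every world is R-related to itself.
Transitive: yes — every two-step R-path is closed by a direct edge.
So R is a preorder.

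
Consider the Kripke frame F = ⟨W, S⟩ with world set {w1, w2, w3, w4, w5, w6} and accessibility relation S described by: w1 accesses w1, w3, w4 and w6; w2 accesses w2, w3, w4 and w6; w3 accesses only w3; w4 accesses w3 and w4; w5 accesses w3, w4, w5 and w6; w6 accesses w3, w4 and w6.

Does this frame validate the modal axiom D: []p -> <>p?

Yes

By correspondence theory, D is valid on a frame iff S is serial.
Serial: yes — every world has a successor (e.g. w1 S w1).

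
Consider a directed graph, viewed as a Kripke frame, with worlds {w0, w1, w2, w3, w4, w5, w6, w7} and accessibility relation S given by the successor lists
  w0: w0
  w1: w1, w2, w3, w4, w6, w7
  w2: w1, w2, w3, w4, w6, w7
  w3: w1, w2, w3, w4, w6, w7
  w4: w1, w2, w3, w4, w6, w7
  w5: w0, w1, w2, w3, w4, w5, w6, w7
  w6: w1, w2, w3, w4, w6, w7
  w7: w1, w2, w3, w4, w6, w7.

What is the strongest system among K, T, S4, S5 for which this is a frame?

Reflexive (axiom T): yes — every world is S-related to itself.
Transitive (axiom 4): yes — every two-step S-path is closed by a direct edge.
Euclidean (axiom 5): no — w5 S w0 and w5 S w1, but not w0 S w1.
So F validates K, T, S4; S5 would additionally require S to be Euclidean. The strongest is S4.

S4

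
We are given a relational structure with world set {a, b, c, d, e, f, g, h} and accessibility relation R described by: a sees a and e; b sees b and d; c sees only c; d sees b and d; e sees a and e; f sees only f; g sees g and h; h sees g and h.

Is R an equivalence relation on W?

Reflexive: yes — every world is R-related to itself.
Symmetric: yes — every pair in R has its reverse in R.
Transitive: yes — every two-step R-path is closed by a direct edge.
So R is an equivalence relation.

Yes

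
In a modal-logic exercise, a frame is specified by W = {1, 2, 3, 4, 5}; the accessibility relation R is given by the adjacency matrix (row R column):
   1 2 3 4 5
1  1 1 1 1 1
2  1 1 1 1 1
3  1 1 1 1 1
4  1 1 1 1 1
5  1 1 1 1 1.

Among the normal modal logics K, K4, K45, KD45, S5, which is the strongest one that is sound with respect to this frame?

Transitive (axiom 4): yes — every two-step R-path is closed by a direct edge.
Euclidean (axiom 5): yes — any two successors of a common world are R-related.
Serial (axiom D): yes — every world has a successor (e.g. 1 R 1).
Reflexive (axiom T): yes — every world is R-related to itself.
So F validates K, K4, K45, KD45, S5. The strongest is S5.

S5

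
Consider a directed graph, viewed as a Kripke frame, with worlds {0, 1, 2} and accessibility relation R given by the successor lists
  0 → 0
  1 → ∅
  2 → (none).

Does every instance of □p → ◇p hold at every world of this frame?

No

Axiom D corresponds to the accessibility relation being serial.
Serial: no — 1 has no R-successor.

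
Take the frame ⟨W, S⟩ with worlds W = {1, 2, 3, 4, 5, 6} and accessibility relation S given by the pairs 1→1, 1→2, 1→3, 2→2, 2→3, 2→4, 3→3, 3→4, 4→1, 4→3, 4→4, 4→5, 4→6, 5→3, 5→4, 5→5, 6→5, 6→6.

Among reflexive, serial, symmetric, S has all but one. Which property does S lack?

symmetric

Reflexive: yes — every world is S-related to itself.
Serial: yes — every world has a successor (e.g. 1 S 1).
Symmetric: no — 1 S 2 but not 2 S 1.
Only symmetric fails.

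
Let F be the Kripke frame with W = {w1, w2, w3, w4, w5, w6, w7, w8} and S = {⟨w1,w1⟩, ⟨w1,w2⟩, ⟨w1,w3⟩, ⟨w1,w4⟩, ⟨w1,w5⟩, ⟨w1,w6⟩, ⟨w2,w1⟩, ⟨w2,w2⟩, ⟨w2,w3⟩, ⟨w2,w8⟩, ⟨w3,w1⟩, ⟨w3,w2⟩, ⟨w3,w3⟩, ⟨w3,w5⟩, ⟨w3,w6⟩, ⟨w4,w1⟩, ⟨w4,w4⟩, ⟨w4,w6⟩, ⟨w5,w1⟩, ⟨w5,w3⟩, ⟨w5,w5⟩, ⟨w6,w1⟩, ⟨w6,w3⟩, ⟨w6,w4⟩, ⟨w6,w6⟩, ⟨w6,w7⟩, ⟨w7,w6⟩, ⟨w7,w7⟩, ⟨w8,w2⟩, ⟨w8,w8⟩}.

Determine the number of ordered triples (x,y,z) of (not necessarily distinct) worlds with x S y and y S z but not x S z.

30

Enumerating: (w1,w2,w8), (w1,w6,w7), (w2,w1,w4), (w2,w1,w5), (w2,w1,w6), (w2,w3,w5), (w2,w3,w6), (w3,w1,w4), (w3,w2,w8), (w3,w6,w4), (w3,w6,w7), (w4,w1,w2), … and 18 more.
Total: 30.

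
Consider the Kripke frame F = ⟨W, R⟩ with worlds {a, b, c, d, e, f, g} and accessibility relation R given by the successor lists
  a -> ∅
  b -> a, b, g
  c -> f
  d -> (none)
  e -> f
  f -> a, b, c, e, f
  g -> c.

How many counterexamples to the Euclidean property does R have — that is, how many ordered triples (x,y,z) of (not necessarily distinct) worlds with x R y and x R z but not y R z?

Enumerating: (b,a,a), (b,a,b), (b,a,g), (b,g,a), (b,g,b), (b,g,g), (f,a,a), (f,a,b), (f,a,c), (f,a,e), (f,a,f), (f,b,c), … and 11 more.
Total: 23.

23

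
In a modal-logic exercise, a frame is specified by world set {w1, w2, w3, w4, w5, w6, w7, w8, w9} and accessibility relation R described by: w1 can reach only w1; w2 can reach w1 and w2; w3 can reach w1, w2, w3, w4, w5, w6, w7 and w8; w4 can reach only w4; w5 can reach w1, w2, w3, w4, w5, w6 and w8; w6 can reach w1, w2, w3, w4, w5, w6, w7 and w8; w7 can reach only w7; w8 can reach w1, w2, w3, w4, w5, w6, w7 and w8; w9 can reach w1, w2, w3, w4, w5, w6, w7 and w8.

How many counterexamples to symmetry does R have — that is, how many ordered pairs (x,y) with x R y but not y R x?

Enumerating: (w2,w1), (w3,w1), (w3,w2), (w3,w4), (w3,w7), (w5,w1), (w5,w2), (w5,w4), (w6,w1), (w6,w2), (w6,w4), (w6,w7), … and 12 more.
Total: 24.

24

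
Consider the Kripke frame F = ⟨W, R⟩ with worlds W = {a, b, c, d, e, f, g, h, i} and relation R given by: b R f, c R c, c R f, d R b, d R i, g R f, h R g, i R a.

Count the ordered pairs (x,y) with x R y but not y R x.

7

Enumerating: (b,f), (c,f), (d,b), (d,i), (g,f), (h,g), (i,a).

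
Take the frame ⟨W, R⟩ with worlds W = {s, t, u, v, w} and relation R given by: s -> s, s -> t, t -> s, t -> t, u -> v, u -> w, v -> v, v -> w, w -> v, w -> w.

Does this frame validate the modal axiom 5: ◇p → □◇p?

By correspondence theory, 5 is valid on a frame iff R is Euclidean.
Euclidean: yes — any two successors of a common world are R-related.

Yes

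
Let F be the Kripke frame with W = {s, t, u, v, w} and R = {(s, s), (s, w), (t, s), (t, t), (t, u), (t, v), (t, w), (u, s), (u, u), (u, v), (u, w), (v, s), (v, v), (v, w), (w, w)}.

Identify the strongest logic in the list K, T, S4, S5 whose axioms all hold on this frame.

Reflexive (axiom T): yes — every world is R-related to itself.
Transitive (axiom 4): yes — every two-step R-path is closed by a direct edge.
Euclidean (axiom 5): no — t R s and t R u, but not s R u.
So F validates K, T, S4; S5 would additionally require R to be Euclidean. The strongest is S4.

S4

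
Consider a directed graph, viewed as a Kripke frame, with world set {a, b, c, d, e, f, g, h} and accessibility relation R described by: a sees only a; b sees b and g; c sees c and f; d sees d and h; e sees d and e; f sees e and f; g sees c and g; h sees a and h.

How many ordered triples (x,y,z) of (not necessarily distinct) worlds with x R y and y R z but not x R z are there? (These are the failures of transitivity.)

Enumerating: (b,g,c), (c,f,e), (d,h,a), (e,d,h), (f,e,d), (g,c,f).

6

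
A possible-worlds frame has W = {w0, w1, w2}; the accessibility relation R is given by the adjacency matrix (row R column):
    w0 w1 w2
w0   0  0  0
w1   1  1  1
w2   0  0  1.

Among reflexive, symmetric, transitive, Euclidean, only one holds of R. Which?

Reflexive: no — w0 is not related to itself.
Symmetric: no — w1 R w0 but not w0 R w1.
Transitive: yes — every two-step R-path is closed by a direct edge.
Euclidean: no — w1 R w0 and w1 R w2, but not w0 R w2.
Only transitive holds.

transitive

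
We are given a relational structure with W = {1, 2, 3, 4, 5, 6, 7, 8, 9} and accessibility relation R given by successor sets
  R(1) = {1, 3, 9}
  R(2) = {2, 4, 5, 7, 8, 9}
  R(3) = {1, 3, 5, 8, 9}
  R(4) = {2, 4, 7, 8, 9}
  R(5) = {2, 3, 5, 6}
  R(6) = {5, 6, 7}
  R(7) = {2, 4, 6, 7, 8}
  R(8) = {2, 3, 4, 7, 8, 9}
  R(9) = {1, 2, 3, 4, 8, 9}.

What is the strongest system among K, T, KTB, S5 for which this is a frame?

KTB

Reflexive (axiom T): yes — every world is R-related to itself.
Symmetric (axiom B): yes — every pair in R has its reverse in R.
Euclidean (axiom 5): no — 2 R 4 and 2 R 5, but not 4 R 5.
So F validates K, T, KTB; S5 would additionally require R to be Euclidean. The strongest is KTB.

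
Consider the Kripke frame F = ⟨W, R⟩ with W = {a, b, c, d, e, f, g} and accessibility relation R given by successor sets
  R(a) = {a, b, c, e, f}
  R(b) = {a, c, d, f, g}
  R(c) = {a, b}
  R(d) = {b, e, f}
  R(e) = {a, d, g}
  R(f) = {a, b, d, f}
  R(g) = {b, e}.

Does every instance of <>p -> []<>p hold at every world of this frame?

Axiom 5 corresponds to the accessibility relation being Euclidean.
Euclidean: no — a R b and a R e, but not b R e.

No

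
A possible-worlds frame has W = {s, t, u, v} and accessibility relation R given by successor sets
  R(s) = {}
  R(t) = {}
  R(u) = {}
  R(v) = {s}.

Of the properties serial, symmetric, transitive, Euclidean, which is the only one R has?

Serial: no — s has no R-successor.
Symmetric: no — v R s but not s R v.
Transitive: yes — every two-step R-path is closed by a direct edge.
Euclidean: no — v R s and v R s, but not s R s.
Only transitive holds.

transitive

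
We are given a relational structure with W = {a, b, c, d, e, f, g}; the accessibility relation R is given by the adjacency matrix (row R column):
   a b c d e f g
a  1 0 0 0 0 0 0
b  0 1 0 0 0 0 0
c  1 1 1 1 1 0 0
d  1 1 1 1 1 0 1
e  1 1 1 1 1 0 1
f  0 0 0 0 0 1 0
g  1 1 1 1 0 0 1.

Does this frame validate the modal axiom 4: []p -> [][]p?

No

The schema 4 characterises exactly the transitive frames.
Transitive: no — c R d and d R g, but not c R g.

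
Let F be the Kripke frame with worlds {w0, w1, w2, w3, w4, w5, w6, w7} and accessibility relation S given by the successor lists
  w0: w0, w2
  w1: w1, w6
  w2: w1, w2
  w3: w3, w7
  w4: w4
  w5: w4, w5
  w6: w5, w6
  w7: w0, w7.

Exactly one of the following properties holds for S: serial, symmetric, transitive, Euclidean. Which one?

Serial: yes — every world has a successor (e.g. w0 S w0).
Symmetric: no — w0 S w2 but not w2 S w0.
Transitive: no — w0 S w2 and w2 S w1, but not w0 S w1.
Euclidean: no — w0 S w2 and w0 S w0, but not w2 S w0.
Only serial holds.

serial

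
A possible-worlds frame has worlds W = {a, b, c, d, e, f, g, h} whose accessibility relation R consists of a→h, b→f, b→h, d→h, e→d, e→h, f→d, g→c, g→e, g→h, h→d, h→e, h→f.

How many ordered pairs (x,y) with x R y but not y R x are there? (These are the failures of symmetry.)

9

Enumerating: (a,h), (b,f), (b,h), (e,d), (f,d), (g,c), (g,e), (g,h), (h,f).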